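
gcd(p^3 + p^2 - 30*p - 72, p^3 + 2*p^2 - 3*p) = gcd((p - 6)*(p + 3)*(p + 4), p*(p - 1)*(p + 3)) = p + 3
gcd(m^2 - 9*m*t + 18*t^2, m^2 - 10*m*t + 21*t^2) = -m + 3*t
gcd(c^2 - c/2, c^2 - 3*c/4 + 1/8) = c - 1/2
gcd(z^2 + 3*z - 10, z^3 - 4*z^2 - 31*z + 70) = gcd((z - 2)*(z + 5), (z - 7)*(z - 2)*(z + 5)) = z^2 + 3*z - 10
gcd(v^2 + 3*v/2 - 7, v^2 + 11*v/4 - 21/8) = v + 7/2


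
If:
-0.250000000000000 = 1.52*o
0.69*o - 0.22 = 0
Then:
No Solution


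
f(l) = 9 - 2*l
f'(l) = -2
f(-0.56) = 10.12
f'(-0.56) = -2.00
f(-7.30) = 23.60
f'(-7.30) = -2.00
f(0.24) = 8.52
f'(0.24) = -2.00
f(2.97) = 3.06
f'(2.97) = -2.00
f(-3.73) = 16.46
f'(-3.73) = -2.00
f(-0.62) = 10.24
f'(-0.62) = -2.00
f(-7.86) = 24.72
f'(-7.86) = -2.00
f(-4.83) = 18.66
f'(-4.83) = -2.00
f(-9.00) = 27.00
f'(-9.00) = -2.00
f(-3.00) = 15.00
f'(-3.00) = -2.00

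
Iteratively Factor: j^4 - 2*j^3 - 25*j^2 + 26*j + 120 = (j - 5)*(j^3 + 3*j^2 - 10*j - 24) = (j - 5)*(j - 3)*(j^2 + 6*j + 8) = (j - 5)*(j - 3)*(j + 4)*(j + 2)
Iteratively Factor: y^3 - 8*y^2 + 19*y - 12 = (y - 3)*(y^2 - 5*y + 4) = (y - 4)*(y - 3)*(y - 1)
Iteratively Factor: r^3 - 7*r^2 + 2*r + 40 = (r - 4)*(r^2 - 3*r - 10) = (r - 4)*(r + 2)*(r - 5)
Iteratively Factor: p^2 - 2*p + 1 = (p - 1)*(p - 1)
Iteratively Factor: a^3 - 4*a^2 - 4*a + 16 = (a - 2)*(a^2 - 2*a - 8) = (a - 4)*(a - 2)*(a + 2)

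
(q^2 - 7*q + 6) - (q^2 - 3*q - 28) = 34 - 4*q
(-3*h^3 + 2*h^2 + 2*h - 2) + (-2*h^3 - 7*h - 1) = -5*h^3 + 2*h^2 - 5*h - 3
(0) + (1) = 1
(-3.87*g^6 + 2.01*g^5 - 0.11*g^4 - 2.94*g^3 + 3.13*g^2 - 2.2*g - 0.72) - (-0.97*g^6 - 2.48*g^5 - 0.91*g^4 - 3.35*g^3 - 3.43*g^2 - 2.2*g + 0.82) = -2.9*g^6 + 4.49*g^5 + 0.8*g^4 + 0.41*g^3 + 6.56*g^2 - 1.54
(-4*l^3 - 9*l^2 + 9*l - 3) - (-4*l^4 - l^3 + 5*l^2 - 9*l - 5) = 4*l^4 - 3*l^3 - 14*l^2 + 18*l + 2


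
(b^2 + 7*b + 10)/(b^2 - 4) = (b + 5)/(b - 2)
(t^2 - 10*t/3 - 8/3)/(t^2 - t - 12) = (t + 2/3)/(t + 3)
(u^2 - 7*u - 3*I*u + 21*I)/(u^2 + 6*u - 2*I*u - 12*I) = (u^2 - u*(7 + 3*I) + 21*I)/(u^2 + 2*u*(3 - I) - 12*I)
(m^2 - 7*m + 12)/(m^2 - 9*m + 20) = (m - 3)/(m - 5)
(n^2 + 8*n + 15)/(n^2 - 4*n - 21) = (n + 5)/(n - 7)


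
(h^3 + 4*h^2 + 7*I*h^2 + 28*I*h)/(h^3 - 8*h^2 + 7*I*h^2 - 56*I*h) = (h + 4)/(h - 8)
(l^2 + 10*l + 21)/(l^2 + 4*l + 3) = (l + 7)/(l + 1)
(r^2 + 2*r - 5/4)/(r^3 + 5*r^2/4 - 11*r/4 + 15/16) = 4/(4*r - 3)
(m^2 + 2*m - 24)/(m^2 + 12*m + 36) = (m - 4)/(m + 6)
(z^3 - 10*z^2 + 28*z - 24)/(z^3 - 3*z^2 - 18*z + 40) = (z^2 - 8*z + 12)/(z^2 - z - 20)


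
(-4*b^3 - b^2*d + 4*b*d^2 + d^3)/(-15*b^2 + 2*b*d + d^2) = (-4*b^3 - b^2*d + 4*b*d^2 + d^3)/(-15*b^2 + 2*b*d + d^2)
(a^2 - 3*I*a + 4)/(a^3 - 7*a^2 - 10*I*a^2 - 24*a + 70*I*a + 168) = (a + I)/(a^2 - a*(7 + 6*I) + 42*I)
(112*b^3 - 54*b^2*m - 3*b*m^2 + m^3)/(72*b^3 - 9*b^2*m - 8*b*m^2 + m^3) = (14*b^2 - 5*b*m - m^2)/(9*b^2 - m^2)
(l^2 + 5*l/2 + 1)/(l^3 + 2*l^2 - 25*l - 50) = (l + 1/2)/(l^2 - 25)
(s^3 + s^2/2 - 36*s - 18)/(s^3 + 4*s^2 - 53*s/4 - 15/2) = 2*(s - 6)/(2*s - 5)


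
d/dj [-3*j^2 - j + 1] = -6*j - 1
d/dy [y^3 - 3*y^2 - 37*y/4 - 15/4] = 3*y^2 - 6*y - 37/4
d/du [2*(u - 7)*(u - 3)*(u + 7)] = 6*u^2 - 12*u - 98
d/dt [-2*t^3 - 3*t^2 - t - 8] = -6*t^2 - 6*t - 1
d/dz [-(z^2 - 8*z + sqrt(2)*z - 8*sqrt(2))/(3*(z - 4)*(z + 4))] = (-8*z^2 + sqrt(2)*z^2 - 16*sqrt(2)*z + 32*z - 128 + 16*sqrt(2))/(3*(z^4 - 32*z^2 + 256))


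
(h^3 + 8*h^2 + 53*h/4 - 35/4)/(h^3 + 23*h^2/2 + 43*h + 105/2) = (h - 1/2)/(h + 3)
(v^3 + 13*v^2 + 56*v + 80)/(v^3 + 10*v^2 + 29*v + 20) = (v + 4)/(v + 1)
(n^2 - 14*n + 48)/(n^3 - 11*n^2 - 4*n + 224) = (n - 6)/(n^2 - 3*n - 28)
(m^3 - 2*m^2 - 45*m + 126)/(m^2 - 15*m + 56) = (m^3 - 2*m^2 - 45*m + 126)/(m^2 - 15*m + 56)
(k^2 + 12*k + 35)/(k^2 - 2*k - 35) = (k + 7)/(k - 7)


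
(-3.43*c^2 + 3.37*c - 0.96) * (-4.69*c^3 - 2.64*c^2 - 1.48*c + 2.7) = 16.0867*c^5 - 6.7501*c^4 + 0.682*c^3 - 11.7142*c^2 + 10.5198*c - 2.592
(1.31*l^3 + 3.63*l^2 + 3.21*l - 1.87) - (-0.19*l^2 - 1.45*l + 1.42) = 1.31*l^3 + 3.82*l^2 + 4.66*l - 3.29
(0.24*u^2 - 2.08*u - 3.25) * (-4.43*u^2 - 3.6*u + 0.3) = -1.0632*u^4 + 8.3504*u^3 + 21.9575*u^2 + 11.076*u - 0.975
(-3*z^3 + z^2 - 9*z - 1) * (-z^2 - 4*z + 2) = 3*z^5 + 11*z^4 - z^3 + 39*z^2 - 14*z - 2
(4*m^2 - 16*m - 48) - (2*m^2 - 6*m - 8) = 2*m^2 - 10*m - 40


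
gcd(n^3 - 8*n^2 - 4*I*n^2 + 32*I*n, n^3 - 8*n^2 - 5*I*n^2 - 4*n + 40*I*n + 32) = n^2 + n*(-8 - 4*I) + 32*I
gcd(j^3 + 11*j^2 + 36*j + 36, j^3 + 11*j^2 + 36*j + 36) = j^3 + 11*j^2 + 36*j + 36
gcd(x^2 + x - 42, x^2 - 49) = x + 7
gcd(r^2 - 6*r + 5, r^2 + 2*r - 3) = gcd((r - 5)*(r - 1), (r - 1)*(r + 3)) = r - 1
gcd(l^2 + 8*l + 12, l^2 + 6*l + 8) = l + 2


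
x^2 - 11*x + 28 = (x - 7)*(x - 4)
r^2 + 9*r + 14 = (r + 2)*(r + 7)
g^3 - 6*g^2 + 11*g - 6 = (g - 3)*(g - 2)*(g - 1)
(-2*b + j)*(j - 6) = -2*b*j + 12*b + j^2 - 6*j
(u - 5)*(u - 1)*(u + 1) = u^3 - 5*u^2 - u + 5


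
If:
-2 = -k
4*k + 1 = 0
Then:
No Solution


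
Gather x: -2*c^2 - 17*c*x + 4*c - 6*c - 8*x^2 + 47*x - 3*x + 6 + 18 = -2*c^2 - 2*c - 8*x^2 + x*(44 - 17*c) + 24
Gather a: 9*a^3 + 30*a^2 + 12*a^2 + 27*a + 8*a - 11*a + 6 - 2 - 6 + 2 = 9*a^3 + 42*a^2 + 24*a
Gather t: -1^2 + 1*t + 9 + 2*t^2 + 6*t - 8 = 2*t^2 + 7*t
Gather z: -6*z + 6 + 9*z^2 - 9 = 9*z^2 - 6*z - 3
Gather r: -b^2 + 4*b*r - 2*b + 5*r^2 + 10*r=-b^2 - 2*b + 5*r^2 + r*(4*b + 10)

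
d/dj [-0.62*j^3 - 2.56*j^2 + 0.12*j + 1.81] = -1.86*j^2 - 5.12*j + 0.12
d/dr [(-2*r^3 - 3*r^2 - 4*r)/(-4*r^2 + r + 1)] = (8*r^4 - 4*r^3 - 25*r^2 - 6*r - 4)/(16*r^4 - 8*r^3 - 7*r^2 + 2*r + 1)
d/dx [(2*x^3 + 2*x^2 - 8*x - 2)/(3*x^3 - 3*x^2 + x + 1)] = 2*(-6*x^4 + 26*x^3 + x^2 - 4*x - 3)/(9*x^6 - 18*x^5 + 15*x^4 - 5*x^2 + 2*x + 1)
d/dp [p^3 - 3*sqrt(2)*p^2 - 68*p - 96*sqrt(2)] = 3*p^2 - 6*sqrt(2)*p - 68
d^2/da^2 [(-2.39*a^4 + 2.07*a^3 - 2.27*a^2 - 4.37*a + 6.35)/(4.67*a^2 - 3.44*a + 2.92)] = (-104.246542*a^6 + 230.369232*a^5 - 365.2398*a^4 + 113.105582*a^3 + 647.35329*a^2 - 148.624584*a - 149.396968)/(101.847563*a^6 - 225.067848*a^5 + 356.8347*a^4 - 322.16288*a^3 + 223.1172*a^2 - 87.992448*a + 24.897088)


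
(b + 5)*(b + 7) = b^2 + 12*b + 35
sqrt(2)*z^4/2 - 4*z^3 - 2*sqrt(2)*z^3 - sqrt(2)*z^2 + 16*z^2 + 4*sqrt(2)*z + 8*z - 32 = (z - 4)*(z - 4*sqrt(2))*(z - sqrt(2))*(sqrt(2)*z/2 + 1)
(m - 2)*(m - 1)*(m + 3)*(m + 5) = m^4 + 5*m^3 - 7*m^2 - 29*m + 30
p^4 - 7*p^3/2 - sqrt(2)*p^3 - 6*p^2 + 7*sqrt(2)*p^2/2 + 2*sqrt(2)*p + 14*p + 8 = (p - 4)*(p + 1/2)*(p - 2*sqrt(2))*(p + sqrt(2))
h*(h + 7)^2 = h^3 + 14*h^2 + 49*h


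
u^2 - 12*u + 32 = (u - 8)*(u - 4)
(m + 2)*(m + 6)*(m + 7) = m^3 + 15*m^2 + 68*m + 84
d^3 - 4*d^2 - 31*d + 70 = (d - 7)*(d - 2)*(d + 5)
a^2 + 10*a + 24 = (a + 4)*(a + 6)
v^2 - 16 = (v - 4)*(v + 4)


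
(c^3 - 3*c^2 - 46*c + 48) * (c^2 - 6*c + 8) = c^5 - 9*c^4 - 20*c^3 + 300*c^2 - 656*c + 384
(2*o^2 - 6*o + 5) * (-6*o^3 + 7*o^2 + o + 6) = -12*o^5 + 50*o^4 - 70*o^3 + 41*o^2 - 31*o + 30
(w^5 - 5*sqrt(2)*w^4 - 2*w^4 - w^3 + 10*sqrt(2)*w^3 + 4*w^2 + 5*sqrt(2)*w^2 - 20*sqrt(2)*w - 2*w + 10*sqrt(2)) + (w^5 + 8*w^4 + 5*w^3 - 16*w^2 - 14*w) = 2*w^5 - 5*sqrt(2)*w^4 + 6*w^4 + 4*w^3 + 10*sqrt(2)*w^3 - 12*w^2 + 5*sqrt(2)*w^2 - 20*sqrt(2)*w - 16*w + 10*sqrt(2)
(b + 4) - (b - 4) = 8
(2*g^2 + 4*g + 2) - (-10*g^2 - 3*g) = 12*g^2 + 7*g + 2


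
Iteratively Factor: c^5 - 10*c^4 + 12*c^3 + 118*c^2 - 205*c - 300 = (c - 5)*(c^4 - 5*c^3 - 13*c^2 + 53*c + 60) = (c - 5)*(c + 3)*(c^3 - 8*c^2 + 11*c + 20) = (c - 5)*(c + 1)*(c + 3)*(c^2 - 9*c + 20) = (c - 5)*(c - 4)*(c + 1)*(c + 3)*(c - 5)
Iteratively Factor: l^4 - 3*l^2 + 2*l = (l)*(l^3 - 3*l + 2) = l*(l - 1)*(l^2 + l - 2) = l*(l - 1)^2*(l + 2)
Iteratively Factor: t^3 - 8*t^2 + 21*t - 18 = (t - 3)*(t^2 - 5*t + 6) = (t - 3)^2*(t - 2)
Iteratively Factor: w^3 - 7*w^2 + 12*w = (w - 3)*(w^2 - 4*w) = (w - 4)*(w - 3)*(w)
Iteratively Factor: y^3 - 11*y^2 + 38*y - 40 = (y - 5)*(y^2 - 6*y + 8) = (y - 5)*(y - 4)*(y - 2)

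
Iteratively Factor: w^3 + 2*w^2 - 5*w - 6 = (w + 1)*(w^2 + w - 6) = (w + 1)*(w + 3)*(w - 2)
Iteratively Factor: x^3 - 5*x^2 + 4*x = (x)*(x^2 - 5*x + 4) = x*(x - 1)*(x - 4)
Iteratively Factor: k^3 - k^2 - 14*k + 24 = (k - 2)*(k^2 + k - 12) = (k - 2)*(k + 4)*(k - 3)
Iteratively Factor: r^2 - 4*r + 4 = (r - 2)*(r - 2)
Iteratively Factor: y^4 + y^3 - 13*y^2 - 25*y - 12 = (y - 4)*(y^3 + 5*y^2 + 7*y + 3) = (y - 4)*(y + 1)*(y^2 + 4*y + 3) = (y - 4)*(y + 1)^2*(y + 3)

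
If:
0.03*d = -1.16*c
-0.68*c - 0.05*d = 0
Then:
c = 0.00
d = 0.00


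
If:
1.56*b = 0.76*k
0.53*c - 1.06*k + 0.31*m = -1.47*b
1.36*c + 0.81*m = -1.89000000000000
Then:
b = -0.00802188884502347*m - 1.04357481247533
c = -0.595588235294118*m - 1.38970588235294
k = -0.0164659823661008*m - 2.14207461508093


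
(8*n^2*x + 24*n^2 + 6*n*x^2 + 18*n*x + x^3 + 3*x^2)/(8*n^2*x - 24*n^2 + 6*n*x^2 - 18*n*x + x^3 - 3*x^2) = (x + 3)/(x - 3)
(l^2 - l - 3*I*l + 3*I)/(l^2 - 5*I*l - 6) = (l - 1)/(l - 2*I)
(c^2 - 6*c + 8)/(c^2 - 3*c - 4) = (c - 2)/(c + 1)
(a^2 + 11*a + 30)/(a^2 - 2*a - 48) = (a + 5)/(a - 8)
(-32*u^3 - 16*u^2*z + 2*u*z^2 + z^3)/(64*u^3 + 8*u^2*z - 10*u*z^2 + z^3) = (4*u + z)/(-8*u + z)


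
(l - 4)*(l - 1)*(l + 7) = l^3 + 2*l^2 - 31*l + 28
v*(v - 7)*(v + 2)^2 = v^4 - 3*v^3 - 24*v^2 - 28*v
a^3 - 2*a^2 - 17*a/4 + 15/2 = (a - 5/2)*(a - 3/2)*(a + 2)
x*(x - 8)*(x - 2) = x^3 - 10*x^2 + 16*x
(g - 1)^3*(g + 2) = g^4 - g^3 - 3*g^2 + 5*g - 2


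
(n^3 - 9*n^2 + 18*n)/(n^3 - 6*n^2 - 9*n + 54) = n/(n + 3)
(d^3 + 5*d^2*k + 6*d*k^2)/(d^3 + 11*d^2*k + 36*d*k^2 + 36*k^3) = d/(d + 6*k)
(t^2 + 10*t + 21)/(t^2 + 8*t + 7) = (t + 3)/(t + 1)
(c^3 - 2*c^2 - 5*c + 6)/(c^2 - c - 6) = c - 1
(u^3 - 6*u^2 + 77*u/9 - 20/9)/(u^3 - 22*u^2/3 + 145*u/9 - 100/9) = (3*u - 1)/(3*u - 5)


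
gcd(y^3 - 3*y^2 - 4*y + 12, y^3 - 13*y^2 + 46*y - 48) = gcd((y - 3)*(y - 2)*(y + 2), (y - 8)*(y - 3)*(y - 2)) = y^2 - 5*y + 6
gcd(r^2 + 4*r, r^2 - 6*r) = r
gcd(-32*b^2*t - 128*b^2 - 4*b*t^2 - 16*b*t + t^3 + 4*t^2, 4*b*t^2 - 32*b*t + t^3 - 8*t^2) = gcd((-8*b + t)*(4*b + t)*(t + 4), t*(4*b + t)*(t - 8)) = 4*b + t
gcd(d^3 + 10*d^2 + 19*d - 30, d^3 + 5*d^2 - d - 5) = d^2 + 4*d - 5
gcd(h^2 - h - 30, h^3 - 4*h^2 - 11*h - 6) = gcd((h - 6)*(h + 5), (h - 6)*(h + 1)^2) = h - 6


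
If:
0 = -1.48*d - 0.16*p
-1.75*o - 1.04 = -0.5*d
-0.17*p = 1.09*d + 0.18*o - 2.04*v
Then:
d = -4.73239436619718*v - 0.248152444076222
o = -1.35211267605634*v - 0.665186412593206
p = 43.7746478873239*v + 2.29541010770505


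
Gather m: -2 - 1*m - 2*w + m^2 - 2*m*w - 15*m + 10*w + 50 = m^2 + m*(-2*w - 16) + 8*w + 48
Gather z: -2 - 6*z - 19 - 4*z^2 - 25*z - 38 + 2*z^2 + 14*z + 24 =-2*z^2 - 17*z - 35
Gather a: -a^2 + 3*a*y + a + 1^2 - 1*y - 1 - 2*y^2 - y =-a^2 + a*(3*y + 1) - 2*y^2 - 2*y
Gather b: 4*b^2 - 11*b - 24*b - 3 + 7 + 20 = 4*b^2 - 35*b + 24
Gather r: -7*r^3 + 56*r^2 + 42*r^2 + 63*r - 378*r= -7*r^3 + 98*r^2 - 315*r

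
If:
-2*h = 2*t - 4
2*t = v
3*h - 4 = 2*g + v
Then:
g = 1 - 5*v/4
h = 2 - v/2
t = v/2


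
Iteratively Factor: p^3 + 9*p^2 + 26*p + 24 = (p + 2)*(p^2 + 7*p + 12) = (p + 2)*(p + 3)*(p + 4)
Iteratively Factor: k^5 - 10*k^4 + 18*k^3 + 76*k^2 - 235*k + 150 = (k - 1)*(k^4 - 9*k^3 + 9*k^2 + 85*k - 150) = (k - 5)*(k - 1)*(k^3 - 4*k^2 - 11*k + 30) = (k - 5)*(k - 1)*(k + 3)*(k^2 - 7*k + 10) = (k - 5)^2*(k - 1)*(k + 3)*(k - 2)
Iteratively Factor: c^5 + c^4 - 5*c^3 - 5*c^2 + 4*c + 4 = (c + 2)*(c^4 - c^3 - 3*c^2 + c + 2) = (c + 1)*(c + 2)*(c^3 - 2*c^2 - c + 2) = (c - 2)*(c + 1)*(c + 2)*(c^2 - 1) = (c - 2)*(c + 1)^2*(c + 2)*(c - 1)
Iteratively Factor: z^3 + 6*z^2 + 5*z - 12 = (z + 4)*(z^2 + 2*z - 3) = (z - 1)*(z + 4)*(z + 3)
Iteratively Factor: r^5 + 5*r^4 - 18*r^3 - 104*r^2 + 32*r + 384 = (r - 4)*(r^4 + 9*r^3 + 18*r^2 - 32*r - 96) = (r - 4)*(r + 4)*(r^3 + 5*r^2 - 2*r - 24) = (r - 4)*(r + 4)^2*(r^2 + r - 6) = (r - 4)*(r - 2)*(r + 4)^2*(r + 3)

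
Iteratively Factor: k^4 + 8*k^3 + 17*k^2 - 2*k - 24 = (k + 4)*(k^3 + 4*k^2 + k - 6) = (k + 2)*(k + 4)*(k^2 + 2*k - 3) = (k + 2)*(k + 3)*(k + 4)*(k - 1)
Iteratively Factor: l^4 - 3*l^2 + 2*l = (l - 1)*(l^3 + l^2 - 2*l) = (l - 1)*(l + 2)*(l^2 - l) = (l - 1)^2*(l + 2)*(l)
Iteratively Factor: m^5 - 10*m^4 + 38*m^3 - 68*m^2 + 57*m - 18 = (m - 1)*(m^4 - 9*m^3 + 29*m^2 - 39*m + 18) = (m - 2)*(m - 1)*(m^3 - 7*m^2 + 15*m - 9) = (m - 2)*(m - 1)^2*(m^2 - 6*m + 9) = (m - 3)*(m - 2)*(m - 1)^2*(m - 3)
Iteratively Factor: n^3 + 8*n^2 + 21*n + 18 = (n + 2)*(n^2 + 6*n + 9) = (n + 2)*(n + 3)*(n + 3)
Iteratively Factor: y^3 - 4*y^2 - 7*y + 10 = (y - 5)*(y^2 + y - 2) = (y - 5)*(y + 2)*(y - 1)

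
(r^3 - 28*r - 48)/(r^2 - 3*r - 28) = (r^2 - 4*r - 12)/(r - 7)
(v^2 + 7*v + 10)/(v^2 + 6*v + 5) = (v + 2)/(v + 1)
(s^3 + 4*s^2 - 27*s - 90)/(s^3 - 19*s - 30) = (s + 6)/(s + 2)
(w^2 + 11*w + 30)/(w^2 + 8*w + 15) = (w + 6)/(w + 3)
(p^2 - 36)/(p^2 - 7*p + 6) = (p + 6)/(p - 1)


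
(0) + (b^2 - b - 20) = b^2 - b - 20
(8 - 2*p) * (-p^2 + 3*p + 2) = 2*p^3 - 14*p^2 + 20*p + 16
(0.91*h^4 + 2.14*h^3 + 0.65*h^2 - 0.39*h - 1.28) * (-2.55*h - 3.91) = -2.3205*h^5 - 9.0151*h^4 - 10.0249*h^3 - 1.547*h^2 + 4.7889*h + 5.0048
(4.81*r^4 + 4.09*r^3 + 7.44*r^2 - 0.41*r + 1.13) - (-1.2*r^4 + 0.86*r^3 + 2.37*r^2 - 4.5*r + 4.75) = 6.01*r^4 + 3.23*r^3 + 5.07*r^2 + 4.09*r - 3.62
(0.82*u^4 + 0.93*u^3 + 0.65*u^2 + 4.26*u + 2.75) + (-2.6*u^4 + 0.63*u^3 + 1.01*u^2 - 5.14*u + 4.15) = -1.78*u^4 + 1.56*u^3 + 1.66*u^2 - 0.88*u + 6.9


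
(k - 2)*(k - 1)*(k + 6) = k^3 + 3*k^2 - 16*k + 12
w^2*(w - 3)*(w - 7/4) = w^4 - 19*w^3/4 + 21*w^2/4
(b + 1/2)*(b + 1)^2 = b^3 + 5*b^2/2 + 2*b + 1/2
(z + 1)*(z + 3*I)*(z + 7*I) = z^3 + z^2 + 10*I*z^2 - 21*z + 10*I*z - 21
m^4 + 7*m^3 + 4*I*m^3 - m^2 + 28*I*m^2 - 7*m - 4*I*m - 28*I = (m - 1)*(m + 1)*(m + 7)*(m + 4*I)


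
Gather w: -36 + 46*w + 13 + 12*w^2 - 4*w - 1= 12*w^2 + 42*w - 24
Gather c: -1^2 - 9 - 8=-18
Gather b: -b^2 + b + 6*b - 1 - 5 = -b^2 + 7*b - 6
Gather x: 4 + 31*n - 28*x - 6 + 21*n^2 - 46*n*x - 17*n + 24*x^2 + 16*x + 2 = 21*n^2 + 14*n + 24*x^2 + x*(-46*n - 12)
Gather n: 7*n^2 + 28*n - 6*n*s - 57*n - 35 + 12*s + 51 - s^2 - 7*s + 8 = 7*n^2 + n*(-6*s - 29) - s^2 + 5*s + 24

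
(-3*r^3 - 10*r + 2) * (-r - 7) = 3*r^4 + 21*r^3 + 10*r^2 + 68*r - 14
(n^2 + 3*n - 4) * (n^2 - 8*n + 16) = n^4 - 5*n^3 - 12*n^2 + 80*n - 64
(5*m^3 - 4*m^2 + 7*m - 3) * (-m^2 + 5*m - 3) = -5*m^5 + 29*m^4 - 42*m^3 + 50*m^2 - 36*m + 9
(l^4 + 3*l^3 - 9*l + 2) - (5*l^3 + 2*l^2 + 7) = l^4 - 2*l^3 - 2*l^2 - 9*l - 5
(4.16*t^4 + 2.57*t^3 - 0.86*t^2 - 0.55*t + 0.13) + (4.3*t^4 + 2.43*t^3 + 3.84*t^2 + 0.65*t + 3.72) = 8.46*t^4 + 5.0*t^3 + 2.98*t^2 + 0.1*t + 3.85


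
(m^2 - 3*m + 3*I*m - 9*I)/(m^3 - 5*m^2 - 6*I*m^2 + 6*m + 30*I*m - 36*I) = (m + 3*I)/(m^2 + m*(-2 - 6*I) + 12*I)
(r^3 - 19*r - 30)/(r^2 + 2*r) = r - 2 - 15/r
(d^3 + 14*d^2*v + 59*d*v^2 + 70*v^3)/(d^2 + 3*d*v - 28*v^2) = (-d^2 - 7*d*v - 10*v^2)/(-d + 4*v)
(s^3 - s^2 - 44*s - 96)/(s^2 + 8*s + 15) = (s^2 - 4*s - 32)/(s + 5)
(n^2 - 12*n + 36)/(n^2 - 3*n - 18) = (n - 6)/(n + 3)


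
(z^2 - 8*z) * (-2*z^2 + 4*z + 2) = -2*z^4 + 20*z^3 - 30*z^2 - 16*z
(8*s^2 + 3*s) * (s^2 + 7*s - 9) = 8*s^4 + 59*s^3 - 51*s^2 - 27*s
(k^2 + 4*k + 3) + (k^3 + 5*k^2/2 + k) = k^3 + 7*k^2/2 + 5*k + 3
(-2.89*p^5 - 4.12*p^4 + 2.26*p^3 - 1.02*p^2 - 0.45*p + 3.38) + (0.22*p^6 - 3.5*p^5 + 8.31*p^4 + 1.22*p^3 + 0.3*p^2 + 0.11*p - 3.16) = 0.22*p^6 - 6.39*p^5 + 4.19*p^4 + 3.48*p^3 - 0.72*p^2 - 0.34*p + 0.22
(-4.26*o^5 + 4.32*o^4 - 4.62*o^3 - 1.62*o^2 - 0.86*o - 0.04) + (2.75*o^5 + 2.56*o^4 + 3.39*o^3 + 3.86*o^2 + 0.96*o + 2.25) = -1.51*o^5 + 6.88*o^4 - 1.23*o^3 + 2.24*o^2 + 0.1*o + 2.21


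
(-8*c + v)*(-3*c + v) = 24*c^2 - 11*c*v + v^2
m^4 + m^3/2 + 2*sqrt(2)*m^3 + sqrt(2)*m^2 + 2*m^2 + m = m*(m + sqrt(2))*(sqrt(2)*m/2 + 1)*(sqrt(2)*m + sqrt(2)/2)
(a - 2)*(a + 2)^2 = a^3 + 2*a^2 - 4*a - 8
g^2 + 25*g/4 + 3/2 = (g + 1/4)*(g + 6)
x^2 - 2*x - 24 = (x - 6)*(x + 4)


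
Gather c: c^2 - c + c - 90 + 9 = c^2 - 81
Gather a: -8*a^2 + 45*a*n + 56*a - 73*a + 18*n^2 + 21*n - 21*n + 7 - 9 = -8*a^2 + a*(45*n - 17) + 18*n^2 - 2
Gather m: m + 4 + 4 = m + 8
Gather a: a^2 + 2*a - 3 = a^2 + 2*a - 3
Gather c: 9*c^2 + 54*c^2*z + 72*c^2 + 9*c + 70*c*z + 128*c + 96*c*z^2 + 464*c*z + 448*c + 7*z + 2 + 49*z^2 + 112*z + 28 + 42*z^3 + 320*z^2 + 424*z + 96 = c^2*(54*z + 81) + c*(96*z^2 + 534*z + 585) + 42*z^3 + 369*z^2 + 543*z + 126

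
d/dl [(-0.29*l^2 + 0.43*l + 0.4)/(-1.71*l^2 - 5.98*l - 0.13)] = (2.4695*l^2 + 1.4434*l + 2.3361)/(2.9241*l^4 + 20.4516*l^3 + 36.205*l^2 + 1.5548*l + 0.0169)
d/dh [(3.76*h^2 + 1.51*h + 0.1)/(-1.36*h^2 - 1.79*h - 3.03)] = (-4.6768*h^2 - 22.5136*h - 4.3963)/(1.8496*h^4 + 4.8688*h^3 + 11.4457*h^2 + 10.8474*h + 9.1809)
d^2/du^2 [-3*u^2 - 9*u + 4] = -6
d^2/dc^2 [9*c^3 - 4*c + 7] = 54*c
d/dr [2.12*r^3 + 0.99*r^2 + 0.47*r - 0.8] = 6.36*r^2 + 1.98*r + 0.47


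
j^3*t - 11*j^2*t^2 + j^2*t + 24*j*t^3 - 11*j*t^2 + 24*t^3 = (j - 8*t)*(j - 3*t)*(j*t + t)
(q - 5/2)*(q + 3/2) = q^2 - q - 15/4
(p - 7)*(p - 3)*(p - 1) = p^3 - 11*p^2 + 31*p - 21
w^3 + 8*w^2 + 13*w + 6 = (w + 1)^2*(w + 6)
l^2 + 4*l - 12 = (l - 2)*(l + 6)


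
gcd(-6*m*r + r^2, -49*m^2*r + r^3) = r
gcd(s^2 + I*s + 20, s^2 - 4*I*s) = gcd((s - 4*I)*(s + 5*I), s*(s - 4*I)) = s - 4*I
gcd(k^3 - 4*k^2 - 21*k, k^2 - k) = k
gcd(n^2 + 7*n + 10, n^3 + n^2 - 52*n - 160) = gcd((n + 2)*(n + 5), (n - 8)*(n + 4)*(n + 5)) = n + 5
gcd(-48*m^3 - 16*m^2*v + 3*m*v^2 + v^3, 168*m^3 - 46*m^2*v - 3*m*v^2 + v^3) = -4*m + v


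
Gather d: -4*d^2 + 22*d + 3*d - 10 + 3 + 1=-4*d^2 + 25*d - 6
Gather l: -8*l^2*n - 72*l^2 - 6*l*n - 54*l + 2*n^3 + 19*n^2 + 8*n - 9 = l^2*(-8*n - 72) + l*(-6*n - 54) + 2*n^3 + 19*n^2 + 8*n - 9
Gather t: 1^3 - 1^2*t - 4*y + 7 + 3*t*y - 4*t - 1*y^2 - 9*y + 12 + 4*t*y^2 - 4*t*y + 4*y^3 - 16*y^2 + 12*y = t*(4*y^2 - y - 5) + 4*y^3 - 17*y^2 - y + 20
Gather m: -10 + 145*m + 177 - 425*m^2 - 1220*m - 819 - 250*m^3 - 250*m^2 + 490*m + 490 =-250*m^3 - 675*m^2 - 585*m - 162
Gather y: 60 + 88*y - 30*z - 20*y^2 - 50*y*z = -20*y^2 + y*(88 - 50*z) - 30*z + 60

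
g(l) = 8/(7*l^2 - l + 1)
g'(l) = 8*(1 - 14*l)/(7*l^2 - l + 1)^2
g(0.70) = 2.14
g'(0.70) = -5.06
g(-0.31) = 4.03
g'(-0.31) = 10.87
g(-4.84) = 0.05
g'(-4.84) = 0.02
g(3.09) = 0.12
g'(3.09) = -0.08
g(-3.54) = 0.09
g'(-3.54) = 0.05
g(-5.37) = 0.04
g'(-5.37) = 0.01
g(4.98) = 0.05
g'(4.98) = -0.02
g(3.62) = 0.09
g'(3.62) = -0.05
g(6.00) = 0.03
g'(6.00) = -0.01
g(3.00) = 0.13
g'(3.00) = -0.09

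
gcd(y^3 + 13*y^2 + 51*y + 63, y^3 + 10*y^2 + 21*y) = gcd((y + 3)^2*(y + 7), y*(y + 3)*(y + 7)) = y^2 + 10*y + 21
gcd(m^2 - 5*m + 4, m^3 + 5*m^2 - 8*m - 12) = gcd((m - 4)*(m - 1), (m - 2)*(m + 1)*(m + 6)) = 1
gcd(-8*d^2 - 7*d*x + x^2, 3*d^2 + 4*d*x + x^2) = d + x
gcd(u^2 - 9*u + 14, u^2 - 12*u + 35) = u - 7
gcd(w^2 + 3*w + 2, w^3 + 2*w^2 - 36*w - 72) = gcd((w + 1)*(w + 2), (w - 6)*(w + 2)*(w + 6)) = w + 2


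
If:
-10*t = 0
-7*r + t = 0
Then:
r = 0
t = 0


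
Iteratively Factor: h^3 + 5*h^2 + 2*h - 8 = (h + 4)*(h^2 + h - 2) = (h + 2)*(h + 4)*(h - 1)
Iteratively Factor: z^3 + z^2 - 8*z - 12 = (z + 2)*(z^2 - z - 6) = (z + 2)^2*(z - 3)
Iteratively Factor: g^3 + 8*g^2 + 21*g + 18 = (g + 3)*(g^2 + 5*g + 6) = (g + 2)*(g + 3)*(g + 3)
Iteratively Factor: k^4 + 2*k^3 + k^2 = (k + 1)*(k^3 + k^2) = k*(k + 1)*(k^2 + k) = k^2*(k + 1)*(k + 1)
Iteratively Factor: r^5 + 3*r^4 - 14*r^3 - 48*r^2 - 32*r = (r + 4)*(r^4 - r^3 - 10*r^2 - 8*r) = (r + 1)*(r + 4)*(r^3 - 2*r^2 - 8*r) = r*(r + 1)*(r + 4)*(r^2 - 2*r - 8) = r*(r + 1)*(r + 2)*(r + 4)*(r - 4)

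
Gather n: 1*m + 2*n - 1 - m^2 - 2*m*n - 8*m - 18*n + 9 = -m^2 - 7*m + n*(-2*m - 16) + 8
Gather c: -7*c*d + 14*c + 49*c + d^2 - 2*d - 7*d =c*(63 - 7*d) + d^2 - 9*d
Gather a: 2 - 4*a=2 - 4*a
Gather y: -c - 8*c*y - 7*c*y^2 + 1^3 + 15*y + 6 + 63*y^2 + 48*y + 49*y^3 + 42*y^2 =-c + 49*y^3 + y^2*(105 - 7*c) + y*(63 - 8*c) + 7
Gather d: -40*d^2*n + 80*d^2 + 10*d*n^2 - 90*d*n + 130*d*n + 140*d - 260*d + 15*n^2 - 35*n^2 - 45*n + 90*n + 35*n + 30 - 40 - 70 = d^2*(80 - 40*n) + d*(10*n^2 + 40*n - 120) - 20*n^2 + 80*n - 80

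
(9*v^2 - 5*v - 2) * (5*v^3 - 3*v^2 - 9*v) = 45*v^5 - 52*v^4 - 76*v^3 + 51*v^2 + 18*v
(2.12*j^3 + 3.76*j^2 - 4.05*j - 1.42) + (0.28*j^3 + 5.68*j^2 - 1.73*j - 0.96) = 2.4*j^3 + 9.44*j^2 - 5.78*j - 2.38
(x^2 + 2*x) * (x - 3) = x^3 - x^2 - 6*x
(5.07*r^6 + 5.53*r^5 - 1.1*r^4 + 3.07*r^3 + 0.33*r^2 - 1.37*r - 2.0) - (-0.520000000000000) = 5.07*r^6 + 5.53*r^5 - 1.1*r^4 + 3.07*r^3 + 0.33*r^2 - 1.37*r - 1.48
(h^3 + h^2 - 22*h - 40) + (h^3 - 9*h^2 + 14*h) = 2*h^3 - 8*h^2 - 8*h - 40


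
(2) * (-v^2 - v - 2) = -2*v^2 - 2*v - 4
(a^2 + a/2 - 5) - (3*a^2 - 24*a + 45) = -2*a^2 + 49*a/2 - 50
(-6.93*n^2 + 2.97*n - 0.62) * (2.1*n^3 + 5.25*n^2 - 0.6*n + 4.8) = -14.553*n^5 - 30.1455*n^4 + 18.4485*n^3 - 38.301*n^2 + 14.628*n - 2.976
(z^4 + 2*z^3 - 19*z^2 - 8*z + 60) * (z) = z^5 + 2*z^4 - 19*z^3 - 8*z^2 + 60*z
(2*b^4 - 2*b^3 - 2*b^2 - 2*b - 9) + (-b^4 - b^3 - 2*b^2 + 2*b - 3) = b^4 - 3*b^3 - 4*b^2 - 12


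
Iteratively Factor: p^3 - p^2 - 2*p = (p - 2)*(p^2 + p) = (p - 2)*(p + 1)*(p)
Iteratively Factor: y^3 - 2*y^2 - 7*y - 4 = (y + 1)*(y^2 - 3*y - 4) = (y - 4)*(y + 1)*(y + 1)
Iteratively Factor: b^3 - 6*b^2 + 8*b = (b)*(b^2 - 6*b + 8) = b*(b - 4)*(b - 2)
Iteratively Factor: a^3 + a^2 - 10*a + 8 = (a + 4)*(a^2 - 3*a + 2) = (a - 1)*(a + 4)*(a - 2)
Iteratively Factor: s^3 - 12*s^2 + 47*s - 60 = (s - 4)*(s^2 - 8*s + 15) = (s - 5)*(s - 4)*(s - 3)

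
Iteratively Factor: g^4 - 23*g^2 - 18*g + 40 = (g + 4)*(g^3 - 4*g^2 - 7*g + 10) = (g - 5)*(g + 4)*(g^2 + g - 2) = (g - 5)*(g + 2)*(g + 4)*(g - 1)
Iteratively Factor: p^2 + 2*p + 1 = (p + 1)*(p + 1)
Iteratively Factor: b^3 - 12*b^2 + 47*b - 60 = (b - 5)*(b^2 - 7*b + 12) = (b - 5)*(b - 4)*(b - 3)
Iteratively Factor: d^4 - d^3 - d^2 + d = (d - 1)*(d^3 - d) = (d - 1)^2*(d^2 + d) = d*(d - 1)^2*(d + 1)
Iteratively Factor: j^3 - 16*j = (j + 4)*(j^2 - 4*j) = j*(j + 4)*(j - 4)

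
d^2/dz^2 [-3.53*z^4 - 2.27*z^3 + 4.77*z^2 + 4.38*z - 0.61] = -42.36*z^2 - 13.62*z + 9.54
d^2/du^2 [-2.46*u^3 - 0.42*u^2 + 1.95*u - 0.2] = -14.76*u - 0.84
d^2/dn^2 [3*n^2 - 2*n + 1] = 6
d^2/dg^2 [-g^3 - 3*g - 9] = -6*g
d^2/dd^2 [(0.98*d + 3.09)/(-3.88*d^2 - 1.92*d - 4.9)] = (-(0.98*d + 3.09)*(7.76*d + 1.92)*(15.52*d + 3.84) + (22.8144*d + 27.7416)*(3.88*d^2 + 1.92*d + 4.9))/(3.88*d^2 + 1.92*d + 4.9)^3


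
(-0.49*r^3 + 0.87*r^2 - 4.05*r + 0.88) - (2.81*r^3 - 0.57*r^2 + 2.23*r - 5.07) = -3.3*r^3 + 1.44*r^2 - 6.28*r + 5.95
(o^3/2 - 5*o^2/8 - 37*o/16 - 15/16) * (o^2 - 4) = o^5/2 - 5*o^4/8 - 69*o^3/16 + 25*o^2/16 + 37*o/4 + 15/4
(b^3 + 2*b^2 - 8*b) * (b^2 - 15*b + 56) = b^5 - 13*b^4 + 18*b^3 + 232*b^2 - 448*b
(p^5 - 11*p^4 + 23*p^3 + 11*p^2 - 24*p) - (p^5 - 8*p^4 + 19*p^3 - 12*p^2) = -3*p^4 + 4*p^3 + 23*p^2 - 24*p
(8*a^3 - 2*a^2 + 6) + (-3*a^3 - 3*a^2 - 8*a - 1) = 5*a^3 - 5*a^2 - 8*a + 5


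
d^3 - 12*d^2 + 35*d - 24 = (d - 8)*(d - 3)*(d - 1)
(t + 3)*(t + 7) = t^2 + 10*t + 21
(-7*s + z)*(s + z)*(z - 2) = -7*s^2*z + 14*s^2 - 6*s*z^2 + 12*s*z + z^3 - 2*z^2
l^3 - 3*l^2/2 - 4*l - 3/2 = (l - 3)*(l + 1/2)*(l + 1)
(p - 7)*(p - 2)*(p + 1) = p^3 - 8*p^2 + 5*p + 14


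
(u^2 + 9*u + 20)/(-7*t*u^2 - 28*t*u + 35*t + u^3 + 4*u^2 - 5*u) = (-u - 4)/(7*t*u - 7*t - u^2 + u)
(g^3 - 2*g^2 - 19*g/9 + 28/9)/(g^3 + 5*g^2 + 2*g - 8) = (g^2 - g - 28/9)/(g^2 + 6*g + 8)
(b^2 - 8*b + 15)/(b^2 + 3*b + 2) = (b^2 - 8*b + 15)/(b^2 + 3*b + 2)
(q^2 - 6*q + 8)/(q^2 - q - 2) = (q - 4)/(q + 1)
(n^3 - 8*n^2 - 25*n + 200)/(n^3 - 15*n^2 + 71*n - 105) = (n^2 - 3*n - 40)/(n^2 - 10*n + 21)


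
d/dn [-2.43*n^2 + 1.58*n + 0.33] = 1.58 - 4.86*n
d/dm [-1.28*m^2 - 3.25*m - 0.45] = -2.56*m - 3.25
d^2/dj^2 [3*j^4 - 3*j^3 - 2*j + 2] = 18*j*(2*j - 1)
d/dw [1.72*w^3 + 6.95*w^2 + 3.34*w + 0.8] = 5.16*w^2 + 13.9*w + 3.34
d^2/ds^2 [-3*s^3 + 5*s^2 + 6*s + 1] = 10 - 18*s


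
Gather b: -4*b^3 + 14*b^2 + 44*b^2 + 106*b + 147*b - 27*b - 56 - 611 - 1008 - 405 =-4*b^3 + 58*b^2 + 226*b - 2080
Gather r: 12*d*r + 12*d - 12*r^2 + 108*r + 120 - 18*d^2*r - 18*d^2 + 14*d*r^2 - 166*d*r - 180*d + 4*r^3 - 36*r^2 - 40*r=-18*d^2 - 168*d + 4*r^3 + r^2*(14*d - 48) + r*(-18*d^2 - 154*d + 68) + 120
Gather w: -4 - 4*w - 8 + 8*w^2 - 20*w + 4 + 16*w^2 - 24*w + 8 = 24*w^2 - 48*w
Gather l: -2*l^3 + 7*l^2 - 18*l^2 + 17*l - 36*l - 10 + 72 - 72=-2*l^3 - 11*l^2 - 19*l - 10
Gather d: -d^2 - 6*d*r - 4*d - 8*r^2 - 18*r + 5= -d^2 + d*(-6*r - 4) - 8*r^2 - 18*r + 5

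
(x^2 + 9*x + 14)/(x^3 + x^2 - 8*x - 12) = (x + 7)/(x^2 - x - 6)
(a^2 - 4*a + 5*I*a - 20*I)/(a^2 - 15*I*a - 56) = (a^2 + a*(-4 + 5*I) - 20*I)/(a^2 - 15*I*a - 56)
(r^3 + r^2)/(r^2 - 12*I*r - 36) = r^2*(r + 1)/(r^2 - 12*I*r - 36)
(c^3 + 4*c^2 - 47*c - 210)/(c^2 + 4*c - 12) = (c^2 - 2*c - 35)/(c - 2)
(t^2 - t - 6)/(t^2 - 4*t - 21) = (-t^2 + t + 6)/(-t^2 + 4*t + 21)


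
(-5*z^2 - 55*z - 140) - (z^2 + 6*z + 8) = -6*z^2 - 61*z - 148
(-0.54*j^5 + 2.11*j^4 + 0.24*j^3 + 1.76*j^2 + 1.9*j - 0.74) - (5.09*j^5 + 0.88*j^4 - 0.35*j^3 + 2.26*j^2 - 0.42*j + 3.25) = -5.63*j^5 + 1.23*j^4 + 0.59*j^3 - 0.5*j^2 + 2.32*j - 3.99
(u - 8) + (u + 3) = 2*u - 5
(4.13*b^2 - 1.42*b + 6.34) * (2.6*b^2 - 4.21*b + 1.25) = 10.738*b^4 - 21.0793*b^3 + 27.6247*b^2 - 28.4664*b + 7.925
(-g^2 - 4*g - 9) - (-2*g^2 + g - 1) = g^2 - 5*g - 8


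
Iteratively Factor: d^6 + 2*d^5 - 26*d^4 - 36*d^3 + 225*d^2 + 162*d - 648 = (d + 4)*(d^5 - 2*d^4 - 18*d^3 + 36*d^2 + 81*d - 162) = (d + 3)*(d + 4)*(d^4 - 5*d^3 - 3*d^2 + 45*d - 54) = (d - 3)*(d + 3)*(d + 4)*(d^3 - 2*d^2 - 9*d + 18) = (d - 3)^2*(d + 3)*(d + 4)*(d^2 + d - 6) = (d - 3)^2*(d + 3)^2*(d + 4)*(d - 2)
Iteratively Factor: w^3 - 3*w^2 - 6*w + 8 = (w + 2)*(w^2 - 5*w + 4) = (w - 4)*(w + 2)*(w - 1)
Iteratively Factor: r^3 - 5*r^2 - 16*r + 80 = (r + 4)*(r^2 - 9*r + 20) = (r - 5)*(r + 4)*(r - 4)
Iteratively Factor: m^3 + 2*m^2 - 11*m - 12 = (m - 3)*(m^2 + 5*m + 4) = (m - 3)*(m + 4)*(m + 1)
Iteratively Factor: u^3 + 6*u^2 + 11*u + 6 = (u + 3)*(u^2 + 3*u + 2) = (u + 1)*(u + 3)*(u + 2)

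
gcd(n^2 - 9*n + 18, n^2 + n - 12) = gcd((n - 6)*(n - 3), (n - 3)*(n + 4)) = n - 3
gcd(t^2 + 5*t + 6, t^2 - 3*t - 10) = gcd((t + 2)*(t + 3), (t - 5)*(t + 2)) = t + 2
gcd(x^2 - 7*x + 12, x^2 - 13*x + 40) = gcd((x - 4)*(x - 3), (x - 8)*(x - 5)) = 1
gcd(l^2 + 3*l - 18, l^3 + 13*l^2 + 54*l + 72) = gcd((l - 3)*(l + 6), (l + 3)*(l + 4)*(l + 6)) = l + 6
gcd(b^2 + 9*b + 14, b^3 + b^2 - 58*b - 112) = b^2 + 9*b + 14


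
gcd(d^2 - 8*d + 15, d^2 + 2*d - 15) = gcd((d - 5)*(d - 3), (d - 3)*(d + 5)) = d - 3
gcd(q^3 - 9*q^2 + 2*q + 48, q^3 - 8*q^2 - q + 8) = q - 8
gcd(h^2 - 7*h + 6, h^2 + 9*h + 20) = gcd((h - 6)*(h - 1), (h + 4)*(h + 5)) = 1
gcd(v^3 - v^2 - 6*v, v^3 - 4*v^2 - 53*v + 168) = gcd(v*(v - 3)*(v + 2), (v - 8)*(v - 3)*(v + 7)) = v - 3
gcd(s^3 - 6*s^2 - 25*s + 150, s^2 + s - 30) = s - 5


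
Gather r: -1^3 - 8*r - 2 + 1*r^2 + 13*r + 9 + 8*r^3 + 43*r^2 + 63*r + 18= 8*r^3 + 44*r^2 + 68*r + 24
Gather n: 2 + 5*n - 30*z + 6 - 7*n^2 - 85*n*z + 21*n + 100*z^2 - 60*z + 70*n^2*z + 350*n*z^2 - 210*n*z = n^2*(70*z - 7) + n*(350*z^2 - 295*z + 26) + 100*z^2 - 90*z + 8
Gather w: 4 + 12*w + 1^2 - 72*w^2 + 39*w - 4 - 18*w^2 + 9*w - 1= -90*w^2 + 60*w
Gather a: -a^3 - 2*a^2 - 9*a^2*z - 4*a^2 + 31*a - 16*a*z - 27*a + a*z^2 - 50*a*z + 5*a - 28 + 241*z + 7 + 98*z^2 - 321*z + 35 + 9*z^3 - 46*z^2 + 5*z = -a^3 + a^2*(-9*z - 6) + a*(z^2 - 66*z + 9) + 9*z^3 + 52*z^2 - 75*z + 14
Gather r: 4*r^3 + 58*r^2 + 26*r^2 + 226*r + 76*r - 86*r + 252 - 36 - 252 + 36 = 4*r^3 + 84*r^2 + 216*r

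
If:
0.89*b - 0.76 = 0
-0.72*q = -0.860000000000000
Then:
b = 0.85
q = 1.19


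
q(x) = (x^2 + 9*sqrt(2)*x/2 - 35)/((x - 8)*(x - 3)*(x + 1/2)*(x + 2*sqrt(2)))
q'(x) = (2*x + 9*sqrt(2)/2)/((x - 8)*(x - 3)*(x + 1/2)*(x + 2*sqrt(2))) - (x^2 + 9*sqrt(2)*x/2 - 35)/((x - 8)*(x - 3)*(x + 1/2)*(x + 2*sqrt(2))^2) - (x^2 + 9*sqrt(2)*x/2 - 35)/((x - 8)*(x - 3)*(x + 1/2)^2*(x + 2*sqrt(2))) - (x^2 + 9*sqrt(2)*x/2 - 35)/((x - 8)*(x - 3)^2*(x + 1/2)*(x + 2*sqrt(2))) - (x^2 + 9*sqrt(2)*x/2 - 35)/((x - 8)^2*(x - 3)*(x + 1/2)*(x + 2*sqrt(2))) = ((x - 8)*(x - 3)*(x + 2*sqrt(2))*(2*x + 1)*(4*x + 9*sqrt(2)) + 2*(x - 8)*(x - 3)*(x + 2*sqrt(2))*(-2*x^2 - 9*sqrt(2)*x + 70) + (x - 8)*(x - 3)*(2*x + 1)*(-2*x^2 - 9*sqrt(2)*x + 70) + (x - 8)*(x + 2*sqrt(2))*(2*x + 1)*(-2*x^2 - 9*sqrt(2)*x + 70) + (x - 3)*(x + 2*sqrt(2))*(2*x + 1)*(-2*x^2 - 9*sqrt(2)*x + 70))/((x - 8)^2*(x - 3)^2*(x + 2*sqrt(2))^2*(2*x + 1)^2)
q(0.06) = -0.92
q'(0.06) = 1.70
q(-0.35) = -3.57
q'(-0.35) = 24.28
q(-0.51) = 54.85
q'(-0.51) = 5475.84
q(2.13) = -0.25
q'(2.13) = -0.03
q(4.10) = -0.06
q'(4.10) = -0.05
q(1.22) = -0.31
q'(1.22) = 0.14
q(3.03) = 2.12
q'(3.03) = -75.23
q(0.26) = -0.67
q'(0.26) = 0.90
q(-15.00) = 0.00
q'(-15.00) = 0.00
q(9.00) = 0.15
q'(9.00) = -0.17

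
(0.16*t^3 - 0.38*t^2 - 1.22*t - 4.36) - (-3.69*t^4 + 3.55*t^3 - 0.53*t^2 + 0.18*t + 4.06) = 3.69*t^4 - 3.39*t^3 + 0.15*t^2 - 1.4*t - 8.42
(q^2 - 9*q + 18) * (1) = q^2 - 9*q + 18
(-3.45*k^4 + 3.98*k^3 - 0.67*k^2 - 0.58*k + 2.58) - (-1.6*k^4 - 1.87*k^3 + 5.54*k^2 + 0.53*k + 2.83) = -1.85*k^4 + 5.85*k^3 - 6.21*k^2 - 1.11*k - 0.25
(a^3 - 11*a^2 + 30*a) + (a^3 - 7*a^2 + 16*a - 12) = 2*a^3 - 18*a^2 + 46*a - 12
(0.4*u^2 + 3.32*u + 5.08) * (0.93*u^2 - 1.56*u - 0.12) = 0.372*u^4 + 2.4636*u^3 - 0.5028*u^2 - 8.3232*u - 0.6096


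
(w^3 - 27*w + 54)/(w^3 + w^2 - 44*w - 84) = (w^2 - 6*w + 9)/(w^2 - 5*w - 14)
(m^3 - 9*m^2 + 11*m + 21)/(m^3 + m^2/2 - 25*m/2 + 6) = 2*(m^2 - 6*m - 7)/(2*m^2 + 7*m - 4)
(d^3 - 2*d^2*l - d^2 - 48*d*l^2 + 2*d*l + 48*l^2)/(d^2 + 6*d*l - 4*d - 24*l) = (d^2 - 8*d*l - d + 8*l)/(d - 4)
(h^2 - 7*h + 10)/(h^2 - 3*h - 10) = (h - 2)/(h + 2)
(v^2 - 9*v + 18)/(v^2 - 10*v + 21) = (v - 6)/(v - 7)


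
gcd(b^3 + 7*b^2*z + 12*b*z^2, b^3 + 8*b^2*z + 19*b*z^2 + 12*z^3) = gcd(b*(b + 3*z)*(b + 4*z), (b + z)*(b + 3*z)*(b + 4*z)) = b^2 + 7*b*z + 12*z^2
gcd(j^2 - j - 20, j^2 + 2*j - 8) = j + 4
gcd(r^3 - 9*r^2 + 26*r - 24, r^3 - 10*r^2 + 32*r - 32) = r^2 - 6*r + 8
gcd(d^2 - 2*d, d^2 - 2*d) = d^2 - 2*d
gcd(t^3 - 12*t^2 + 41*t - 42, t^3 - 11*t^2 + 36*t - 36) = t^2 - 5*t + 6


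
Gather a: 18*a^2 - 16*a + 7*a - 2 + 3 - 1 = 18*a^2 - 9*a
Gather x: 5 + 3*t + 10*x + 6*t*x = 3*t + x*(6*t + 10) + 5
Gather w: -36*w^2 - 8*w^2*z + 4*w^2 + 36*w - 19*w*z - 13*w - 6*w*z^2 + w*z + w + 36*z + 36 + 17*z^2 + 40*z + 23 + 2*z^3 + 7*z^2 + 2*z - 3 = w^2*(-8*z - 32) + w*(-6*z^2 - 18*z + 24) + 2*z^3 + 24*z^2 + 78*z + 56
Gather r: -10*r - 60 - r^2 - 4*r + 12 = -r^2 - 14*r - 48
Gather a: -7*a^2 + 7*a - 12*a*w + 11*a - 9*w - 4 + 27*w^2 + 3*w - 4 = -7*a^2 + a*(18 - 12*w) + 27*w^2 - 6*w - 8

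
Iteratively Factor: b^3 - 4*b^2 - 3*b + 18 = (b + 2)*(b^2 - 6*b + 9) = (b - 3)*(b + 2)*(b - 3)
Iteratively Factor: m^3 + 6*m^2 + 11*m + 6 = (m + 3)*(m^2 + 3*m + 2) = (m + 2)*(m + 3)*(m + 1)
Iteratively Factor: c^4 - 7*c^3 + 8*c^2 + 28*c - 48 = (c - 3)*(c^3 - 4*c^2 - 4*c + 16) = (c - 3)*(c - 2)*(c^2 - 2*c - 8) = (c - 3)*(c - 2)*(c + 2)*(c - 4)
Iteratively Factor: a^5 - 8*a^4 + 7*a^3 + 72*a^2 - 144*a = (a + 3)*(a^4 - 11*a^3 + 40*a^2 - 48*a) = (a - 3)*(a + 3)*(a^3 - 8*a^2 + 16*a) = (a - 4)*(a - 3)*(a + 3)*(a^2 - 4*a) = (a - 4)^2*(a - 3)*(a + 3)*(a)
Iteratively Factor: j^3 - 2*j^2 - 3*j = (j - 3)*(j^2 + j) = (j - 3)*(j + 1)*(j)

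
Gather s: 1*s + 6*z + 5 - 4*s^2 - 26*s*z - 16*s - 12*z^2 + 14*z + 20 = -4*s^2 + s*(-26*z - 15) - 12*z^2 + 20*z + 25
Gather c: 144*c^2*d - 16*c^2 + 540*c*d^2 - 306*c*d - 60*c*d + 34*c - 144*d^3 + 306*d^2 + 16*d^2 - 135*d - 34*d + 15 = c^2*(144*d - 16) + c*(540*d^2 - 366*d + 34) - 144*d^3 + 322*d^2 - 169*d + 15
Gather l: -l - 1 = -l - 1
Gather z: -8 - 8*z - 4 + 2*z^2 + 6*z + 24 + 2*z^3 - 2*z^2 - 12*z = 2*z^3 - 14*z + 12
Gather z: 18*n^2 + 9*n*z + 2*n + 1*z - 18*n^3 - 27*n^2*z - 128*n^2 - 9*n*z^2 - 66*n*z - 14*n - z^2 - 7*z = -18*n^3 - 110*n^2 - 12*n + z^2*(-9*n - 1) + z*(-27*n^2 - 57*n - 6)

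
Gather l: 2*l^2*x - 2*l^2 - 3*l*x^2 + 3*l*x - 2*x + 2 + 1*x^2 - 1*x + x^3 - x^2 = l^2*(2*x - 2) + l*(-3*x^2 + 3*x) + x^3 - 3*x + 2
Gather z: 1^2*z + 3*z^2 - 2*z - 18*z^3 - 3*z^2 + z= -18*z^3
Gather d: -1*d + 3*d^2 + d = 3*d^2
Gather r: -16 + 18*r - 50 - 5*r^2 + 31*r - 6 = -5*r^2 + 49*r - 72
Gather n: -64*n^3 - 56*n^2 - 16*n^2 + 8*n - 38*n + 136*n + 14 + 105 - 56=-64*n^3 - 72*n^2 + 106*n + 63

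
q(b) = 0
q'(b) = 0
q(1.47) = 0.00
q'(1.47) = 0.00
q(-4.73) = 0.00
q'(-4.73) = 0.00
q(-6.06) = 0.00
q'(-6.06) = 0.00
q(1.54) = 0.00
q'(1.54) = 0.00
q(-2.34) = 0.00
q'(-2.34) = 0.00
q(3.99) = 0.00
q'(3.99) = 0.00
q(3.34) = 0.00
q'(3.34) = 0.00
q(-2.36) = 0.00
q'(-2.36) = 0.00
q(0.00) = 0.00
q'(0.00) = 0.00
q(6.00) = 0.00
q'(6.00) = 0.00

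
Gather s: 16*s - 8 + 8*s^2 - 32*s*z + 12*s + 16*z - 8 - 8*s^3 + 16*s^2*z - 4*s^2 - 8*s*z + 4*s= -8*s^3 + s^2*(16*z + 4) + s*(32 - 40*z) + 16*z - 16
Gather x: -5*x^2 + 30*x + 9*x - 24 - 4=-5*x^2 + 39*x - 28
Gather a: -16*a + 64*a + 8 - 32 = 48*a - 24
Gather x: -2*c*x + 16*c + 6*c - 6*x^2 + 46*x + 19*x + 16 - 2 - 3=22*c - 6*x^2 + x*(65 - 2*c) + 11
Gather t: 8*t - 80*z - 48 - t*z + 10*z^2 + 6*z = t*(8 - z) + 10*z^2 - 74*z - 48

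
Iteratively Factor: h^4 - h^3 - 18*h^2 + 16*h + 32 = (h + 1)*(h^3 - 2*h^2 - 16*h + 32) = (h - 2)*(h + 1)*(h^2 - 16) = (h - 4)*(h - 2)*(h + 1)*(h + 4)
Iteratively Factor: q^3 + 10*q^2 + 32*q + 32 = (q + 4)*(q^2 + 6*q + 8) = (q + 4)^2*(q + 2)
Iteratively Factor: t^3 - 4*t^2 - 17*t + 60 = (t - 3)*(t^2 - t - 20) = (t - 5)*(t - 3)*(t + 4)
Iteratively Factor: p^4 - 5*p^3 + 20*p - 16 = (p + 2)*(p^3 - 7*p^2 + 14*p - 8) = (p - 1)*(p + 2)*(p^2 - 6*p + 8) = (p - 2)*(p - 1)*(p + 2)*(p - 4)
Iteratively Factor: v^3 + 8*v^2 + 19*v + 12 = (v + 4)*(v^2 + 4*v + 3) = (v + 1)*(v + 4)*(v + 3)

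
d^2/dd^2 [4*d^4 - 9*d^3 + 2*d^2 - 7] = 48*d^2 - 54*d + 4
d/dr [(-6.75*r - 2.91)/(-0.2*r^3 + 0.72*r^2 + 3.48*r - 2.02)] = (-2.7*r^3 + 3.114*r^2 + 4.1904*r + 23.7618)/(0.04*r^6 - 0.288*r^5 - 0.8736*r^4 + 5.8192*r^3 + 9.2016*r^2 - 14.0592*r + 4.0804)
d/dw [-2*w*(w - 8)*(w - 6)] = -6*w^2 + 56*w - 96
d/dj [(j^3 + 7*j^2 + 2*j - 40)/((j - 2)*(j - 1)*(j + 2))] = 2*(-4*j^2 - 22*j - 19)/(j^4 + 2*j^3 - 3*j^2 - 4*j + 4)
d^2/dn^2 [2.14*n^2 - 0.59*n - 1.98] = 4.28000000000000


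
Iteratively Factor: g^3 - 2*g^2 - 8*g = (g - 4)*(g^2 + 2*g) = (g - 4)*(g + 2)*(g)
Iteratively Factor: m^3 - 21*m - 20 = (m - 5)*(m^2 + 5*m + 4) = (m - 5)*(m + 1)*(m + 4)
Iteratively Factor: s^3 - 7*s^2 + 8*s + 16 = (s - 4)*(s^2 - 3*s - 4) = (s - 4)*(s + 1)*(s - 4)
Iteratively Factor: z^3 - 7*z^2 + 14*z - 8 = (z - 2)*(z^2 - 5*z + 4) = (z - 2)*(z - 1)*(z - 4)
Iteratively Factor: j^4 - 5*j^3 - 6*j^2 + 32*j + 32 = (j + 2)*(j^3 - 7*j^2 + 8*j + 16) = (j - 4)*(j + 2)*(j^2 - 3*j - 4) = (j - 4)^2*(j + 2)*(j + 1)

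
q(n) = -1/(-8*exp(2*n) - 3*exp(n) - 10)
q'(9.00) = 0.00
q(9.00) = 0.00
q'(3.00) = 0.00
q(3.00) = 0.00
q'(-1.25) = -0.02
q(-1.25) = 0.09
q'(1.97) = -0.00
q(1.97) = 0.00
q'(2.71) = -0.00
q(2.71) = 0.00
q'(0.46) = -0.04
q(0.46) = 0.03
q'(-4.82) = -0.00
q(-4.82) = 0.10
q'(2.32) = -0.00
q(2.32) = 0.00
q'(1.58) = -0.01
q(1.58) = 0.00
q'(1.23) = -0.02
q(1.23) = 0.01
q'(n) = -(16*exp(2*n) + 3*exp(n))/(-8*exp(2*n) - 3*exp(n) - 10)^2 = (-16*exp(n) - 3)*exp(n)/(8*exp(2*n) + 3*exp(n) + 10)^2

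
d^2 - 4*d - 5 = (d - 5)*(d + 1)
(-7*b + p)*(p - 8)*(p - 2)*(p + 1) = -7*b*p^3 + 63*b*p^2 - 42*b*p - 112*b + p^4 - 9*p^3 + 6*p^2 + 16*p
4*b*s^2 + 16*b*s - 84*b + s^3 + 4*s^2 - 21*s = (4*b + s)*(s - 3)*(s + 7)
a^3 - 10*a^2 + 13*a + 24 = (a - 8)*(a - 3)*(a + 1)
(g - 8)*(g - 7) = g^2 - 15*g + 56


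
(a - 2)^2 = a^2 - 4*a + 4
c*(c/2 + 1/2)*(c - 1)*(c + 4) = c^4/2 + 2*c^3 - c^2/2 - 2*c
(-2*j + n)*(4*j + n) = -8*j^2 + 2*j*n + n^2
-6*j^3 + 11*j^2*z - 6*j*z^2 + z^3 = (-3*j + z)*(-2*j + z)*(-j + z)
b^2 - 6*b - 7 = (b - 7)*(b + 1)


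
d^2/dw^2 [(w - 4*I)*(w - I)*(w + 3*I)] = 6*w - 4*I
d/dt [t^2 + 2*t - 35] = 2*t + 2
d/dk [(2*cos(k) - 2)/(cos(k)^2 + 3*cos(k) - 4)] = 2*sin(k)/(cos(k) + 4)^2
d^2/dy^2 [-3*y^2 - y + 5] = -6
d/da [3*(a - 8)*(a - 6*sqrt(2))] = 6*a - 18*sqrt(2) - 24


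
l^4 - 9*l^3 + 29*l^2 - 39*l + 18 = (l - 3)^2*(l - 2)*(l - 1)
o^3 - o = o*(o - 1)*(o + 1)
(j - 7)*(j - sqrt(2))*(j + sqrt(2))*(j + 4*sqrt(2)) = j^4 - 7*j^3 + 4*sqrt(2)*j^3 - 28*sqrt(2)*j^2 - 2*j^2 - 8*sqrt(2)*j + 14*j + 56*sqrt(2)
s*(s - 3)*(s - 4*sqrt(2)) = s^3 - 4*sqrt(2)*s^2 - 3*s^2 + 12*sqrt(2)*s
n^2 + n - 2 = (n - 1)*(n + 2)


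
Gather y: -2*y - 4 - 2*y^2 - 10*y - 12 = -2*y^2 - 12*y - 16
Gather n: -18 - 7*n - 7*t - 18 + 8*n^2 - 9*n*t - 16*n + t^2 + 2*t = 8*n^2 + n*(-9*t - 23) + t^2 - 5*t - 36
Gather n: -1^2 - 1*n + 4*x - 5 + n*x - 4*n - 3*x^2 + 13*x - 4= n*(x - 5) - 3*x^2 + 17*x - 10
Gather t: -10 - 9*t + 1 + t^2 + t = t^2 - 8*t - 9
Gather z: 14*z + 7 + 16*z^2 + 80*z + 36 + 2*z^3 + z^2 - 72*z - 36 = 2*z^3 + 17*z^2 + 22*z + 7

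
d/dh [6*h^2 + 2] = 12*h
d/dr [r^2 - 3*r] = 2*r - 3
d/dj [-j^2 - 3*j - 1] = -2*j - 3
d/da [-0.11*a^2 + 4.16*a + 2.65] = 4.16 - 0.22*a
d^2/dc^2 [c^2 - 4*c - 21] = 2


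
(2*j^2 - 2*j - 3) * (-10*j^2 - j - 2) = -20*j^4 + 18*j^3 + 28*j^2 + 7*j + 6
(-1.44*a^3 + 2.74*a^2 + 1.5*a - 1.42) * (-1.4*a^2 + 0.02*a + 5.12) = 2.016*a^5 - 3.8648*a^4 - 9.418*a^3 + 16.0468*a^2 + 7.6516*a - 7.2704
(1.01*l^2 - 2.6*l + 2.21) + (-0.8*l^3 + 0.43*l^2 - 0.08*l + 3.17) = -0.8*l^3 + 1.44*l^2 - 2.68*l + 5.38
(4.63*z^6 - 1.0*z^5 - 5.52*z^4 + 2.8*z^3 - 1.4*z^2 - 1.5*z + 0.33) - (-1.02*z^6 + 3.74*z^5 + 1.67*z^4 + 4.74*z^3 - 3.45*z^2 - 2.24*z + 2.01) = 5.65*z^6 - 4.74*z^5 - 7.19*z^4 - 1.94*z^3 + 2.05*z^2 + 0.74*z - 1.68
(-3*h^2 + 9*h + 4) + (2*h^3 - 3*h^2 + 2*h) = 2*h^3 - 6*h^2 + 11*h + 4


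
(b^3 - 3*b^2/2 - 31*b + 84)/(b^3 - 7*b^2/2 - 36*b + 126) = (b - 4)/(b - 6)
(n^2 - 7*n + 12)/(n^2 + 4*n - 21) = (n - 4)/(n + 7)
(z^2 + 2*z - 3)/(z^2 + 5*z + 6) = (z - 1)/(z + 2)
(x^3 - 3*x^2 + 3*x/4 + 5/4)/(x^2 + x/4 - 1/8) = 2*(2*x^2 - 7*x + 5)/(4*x - 1)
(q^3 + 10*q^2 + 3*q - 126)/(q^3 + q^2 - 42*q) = (q^2 + 3*q - 18)/(q*(q - 6))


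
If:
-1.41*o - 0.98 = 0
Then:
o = -0.70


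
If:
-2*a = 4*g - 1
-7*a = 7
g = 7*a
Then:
No Solution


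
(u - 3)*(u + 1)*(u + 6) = u^3 + 4*u^2 - 15*u - 18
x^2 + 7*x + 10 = (x + 2)*(x + 5)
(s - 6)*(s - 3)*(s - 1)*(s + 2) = s^4 - 8*s^3 + 7*s^2 + 36*s - 36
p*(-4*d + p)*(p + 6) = -4*d*p^2 - 24*d*p + p^3 + 6*p^2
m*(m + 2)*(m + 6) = m^3 + 8*m^2 + 12*m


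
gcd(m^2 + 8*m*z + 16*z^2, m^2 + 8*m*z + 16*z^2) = m^2 + 8*m*z + 16*z^2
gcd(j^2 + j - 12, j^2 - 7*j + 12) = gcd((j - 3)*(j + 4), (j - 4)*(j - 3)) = j - 3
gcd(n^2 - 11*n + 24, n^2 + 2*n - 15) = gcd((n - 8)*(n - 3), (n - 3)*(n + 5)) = n - 3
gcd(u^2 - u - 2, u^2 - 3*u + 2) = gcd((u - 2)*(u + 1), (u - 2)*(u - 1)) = u - 2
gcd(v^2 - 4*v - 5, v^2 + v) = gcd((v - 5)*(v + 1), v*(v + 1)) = v + 1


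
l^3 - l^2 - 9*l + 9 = (l - 3)*(l - 1)*(l + 3)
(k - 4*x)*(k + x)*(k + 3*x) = k^3 - 13*k*x^2 - 12*x^3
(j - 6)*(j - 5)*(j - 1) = j^3 - 12*j^2 + 41*j - 30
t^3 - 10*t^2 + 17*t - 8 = (t - 8)*(t - 1)^2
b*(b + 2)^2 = b^3 + 4*b^2 + 4*b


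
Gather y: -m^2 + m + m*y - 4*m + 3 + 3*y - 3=-m^2 - 3*m + y*(m + 3)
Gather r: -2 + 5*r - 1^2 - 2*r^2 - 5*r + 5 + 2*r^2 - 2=0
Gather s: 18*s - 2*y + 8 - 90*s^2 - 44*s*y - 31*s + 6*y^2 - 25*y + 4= -90*s^2 + s*(-44*y - 13) + 6*y^2 - 27*y + 12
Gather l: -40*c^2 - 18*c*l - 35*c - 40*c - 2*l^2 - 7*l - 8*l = -40*c^2 - 75*c - 2*l^2 + l*(-18*c - 15)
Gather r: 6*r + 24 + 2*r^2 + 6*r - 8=2*r^2 + 12*r + 16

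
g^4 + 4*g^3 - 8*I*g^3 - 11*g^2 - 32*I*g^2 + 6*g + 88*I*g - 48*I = (g + 6)*(g - 8*I)*(-I*g + I)*(I*g - I)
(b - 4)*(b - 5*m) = b^2 - 5*b*m - 4*b + 20*m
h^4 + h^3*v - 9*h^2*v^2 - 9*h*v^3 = h*(h - 3*v)*(h + v)*(h + 3*v)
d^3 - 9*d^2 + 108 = (d - 6)^2*(d + 3)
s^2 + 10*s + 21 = (s + 3)*(s + 7)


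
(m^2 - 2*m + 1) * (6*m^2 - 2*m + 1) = 6*m^4 - 14*m^3 + 11*m^2 - 4*m + 1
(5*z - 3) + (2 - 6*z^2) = -6*z^2 + 5*z - 1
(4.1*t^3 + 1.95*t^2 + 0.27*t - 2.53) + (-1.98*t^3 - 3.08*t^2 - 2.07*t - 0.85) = 2.12*t^3 - 1.13*t^2 - 1.8*t - 3.38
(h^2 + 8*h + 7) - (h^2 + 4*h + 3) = 4*h + 4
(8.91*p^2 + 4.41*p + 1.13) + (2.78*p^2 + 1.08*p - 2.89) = 11.69*p^2 + 5.49*p - 1.76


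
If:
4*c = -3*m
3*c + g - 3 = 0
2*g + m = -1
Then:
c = 21/22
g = 3/22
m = -14/11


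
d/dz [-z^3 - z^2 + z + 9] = -3*z^2 - 2*z + 1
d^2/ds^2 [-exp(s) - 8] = -exp(s)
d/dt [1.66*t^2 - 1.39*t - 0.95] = 3.32*t - 1.39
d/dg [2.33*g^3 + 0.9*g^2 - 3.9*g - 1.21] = 6.99*g^2 + 1.8*g - 3.9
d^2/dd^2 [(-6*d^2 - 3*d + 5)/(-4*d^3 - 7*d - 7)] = 4*(48*d^6 + 72*d^5 - 492*d^4 - 630*d^3 - 462*d^2 + 210*d - 49)/(64*d^9 + 336*d^7 + 336*d^6 + 588*d^5 + 1176*d^4 + 931*d^3 + 1029*d^2 + 1029*d + 343)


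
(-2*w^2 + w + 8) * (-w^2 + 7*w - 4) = 2*w^4 - 15*w^3 + 7*w^2 + 52*w - 32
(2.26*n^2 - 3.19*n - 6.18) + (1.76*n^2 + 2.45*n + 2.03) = 4.02*n^2 - 0.74*n - 4.15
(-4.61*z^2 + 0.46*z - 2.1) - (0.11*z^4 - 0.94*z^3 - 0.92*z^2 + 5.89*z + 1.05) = -0.11*z^4 + 0.94*z^3 - 3.69*z^2 - 5.43*z - 3.15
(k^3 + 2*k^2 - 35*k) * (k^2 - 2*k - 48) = k^5 - 87*k^3 - 26*k^2 + 1680*k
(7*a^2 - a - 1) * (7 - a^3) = -7*a^5 + a^4 + a^3 + 49*a^2 - 7*a - 7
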